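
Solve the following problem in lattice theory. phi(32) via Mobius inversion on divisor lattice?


phi(n) = n * prod_{p|n} (1 - 1/p).
Prime divisors of 32: [2]
phi(32) = 32 * (1 - 1/2)
phi(32) = 16


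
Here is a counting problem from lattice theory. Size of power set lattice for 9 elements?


Power set = 2^n.
2^9 = 512


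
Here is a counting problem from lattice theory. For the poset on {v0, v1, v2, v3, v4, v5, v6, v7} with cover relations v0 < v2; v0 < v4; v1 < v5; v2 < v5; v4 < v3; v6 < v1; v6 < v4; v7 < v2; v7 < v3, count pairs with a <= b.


The order relation is {(a,b) : a <= b}, reflexive so it includes (a,a).
Examples: (v0,v0), (v0,v2), (v0,v3), (v0,v4), (v0,v5), ...
Total ordered pairs: 22


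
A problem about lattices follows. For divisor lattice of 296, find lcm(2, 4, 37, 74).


In a divisor lattice, join = lcm (least common multiple).
Compute lcm iteratively: start with first element, then lcm(current, next).
Elements: [2, 4, 37, 74]
lcm(2,4) = 4
lcm(4,37) = 148
lcm(148,74) = 148
Final lcm = 148


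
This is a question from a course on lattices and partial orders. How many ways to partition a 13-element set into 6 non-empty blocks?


S(n,k) = k*S(n-1,k) + S(n-1,k-1).
S(12,6) = 1323652, S(12,5) = 1379400
S(13,6) = 6*1323652 + 1379400 = 7941912 + 1379400
S(13,6) = 9321312


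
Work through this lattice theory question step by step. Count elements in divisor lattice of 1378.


Divisors of 1378: [1, 2, 13, 26, 53, 106, 689, 1378]
Count: 8


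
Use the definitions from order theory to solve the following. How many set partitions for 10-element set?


B(n) = number of set partitions of an n-element set.
B(n) satisfies the recurrence: B(n+1) = sum_k C(n,k)*B(k).
B(10) = 115975


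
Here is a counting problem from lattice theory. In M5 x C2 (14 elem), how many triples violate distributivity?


Distributive law: a ^ (b v c) = (a ^ b) v (a ^ c).
Check all 14^3 = 2744 ordered triples (a,b,c).
  e.g. a=(a1,0), b=(a2,0), c=(a3,0): lhs=(a1,0) != rhs=(0,0)
  e.g. a=(a1,0), b=(a2,0), c=(a3,1): lhs=(a1,0) != rhs=(0,0)
Total violating triples: 480


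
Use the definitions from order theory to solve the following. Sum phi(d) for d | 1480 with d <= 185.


Divisors of 1480 up to 185: [1, 2, 4, 5, 8, 10, 20, 37, 40, 74, 148, 185]
phi values: [1, 1, 2, 4, 4, 4, 8, 36, 16, 36, 72, 144]
Sum = 328


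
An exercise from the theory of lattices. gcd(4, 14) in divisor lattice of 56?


Meet=gcd.
gcd(4,14)=2


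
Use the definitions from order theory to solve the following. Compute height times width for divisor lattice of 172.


Height = length of longest chain minus 1; width = size of largest antichain.
A maximum chain: 1 | 43 | 86 | 172  (height 3).
A maximum antichain: {2, 43}  (width 2).
Product = 3 * 2 = 6


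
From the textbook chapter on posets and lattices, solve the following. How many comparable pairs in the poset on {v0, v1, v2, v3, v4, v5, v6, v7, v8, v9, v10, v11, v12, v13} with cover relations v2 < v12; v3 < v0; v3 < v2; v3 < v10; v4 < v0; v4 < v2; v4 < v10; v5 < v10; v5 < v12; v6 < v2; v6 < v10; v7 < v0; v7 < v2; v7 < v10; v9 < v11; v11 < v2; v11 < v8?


A comparable pair {a,b} has a < b or b < a in the order.
Count unordered pairs where one element is strictly below the other.
Examples: {v0,v3}, {v0,v4}, {v0,v7}, {v2,v3}, ...
Total comparable pairs: 25


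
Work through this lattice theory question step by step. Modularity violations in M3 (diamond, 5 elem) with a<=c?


Modular law: if a <= c then a v (b ^ c) = (a v b) ^ c.
Check all triples (a,b,c) with a <= c among 5 elements.
This lattice is modular (diamonds M_m and their chain-products are modular).
Total violating triples: 0


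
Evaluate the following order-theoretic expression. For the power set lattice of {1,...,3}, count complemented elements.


An element a is complemented if some b has a meet b = bottom, a join b = top.
every subset A has complement S\A, so all elements are complemented.
Complemented elements: {}, {1}, {2}, {3}, {1,2}, {1,3}, ... (2 more)
Count: 8


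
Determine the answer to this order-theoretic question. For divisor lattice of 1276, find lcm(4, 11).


In a divisor lattice, join = lcm (least common multiple).
Compute lcm iteratively: start with first element, then lcm(current, next).
Elements: [4, 11]
lcm(4,11) = 44
Final lcm = 44


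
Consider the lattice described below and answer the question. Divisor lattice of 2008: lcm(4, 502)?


Join=lcm.
gcd(4,502)=2
lcm=1004


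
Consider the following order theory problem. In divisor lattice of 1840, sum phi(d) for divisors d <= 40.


Divisors of 1840 up to 40: [1, 2, 4, 5, 8, 10, 16, 20, 23, 40]
phi values: [1, 1, 2, 4, 4, 4, 8, 8, 22, 16]
Sum = 70


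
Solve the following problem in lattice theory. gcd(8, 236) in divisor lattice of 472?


Meet=gcd.
gcd(8,236)=4


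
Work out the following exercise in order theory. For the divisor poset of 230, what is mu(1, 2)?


In a divisor lattice, mu(a,b) = mu(b/a) where mu is the classical Mobius function.
b/a = 2/1 = 2
Prime factorization of 2: primes [2]
2 is squarefree with 1 prime factor(s), so mu(2) = (-1)^1 = -1


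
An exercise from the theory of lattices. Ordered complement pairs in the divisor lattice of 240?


Complement pair (a,b): a meet b = bottom, a join b = top.
Here: gcd(a,b)=1 and lcm(a,b)=240, i.e. a*b=240 with a,b coprime.
Pairs found: (1,240), (3,80), (5,48), (15,16), ... (4 more)
Total ordered pairs: 8


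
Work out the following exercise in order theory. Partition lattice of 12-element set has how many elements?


B(n) = number of set partitions of an n-element set.
B(n) satisfies the recurrence: B(n+1) = sum_k C(n,k)*B(k).
B(12) = 4213597


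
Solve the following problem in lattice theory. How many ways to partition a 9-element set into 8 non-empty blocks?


S(n,k) = k*S(n-1,k) + S(n-1,k-1).
S(8,8) = 1, S(8,7) = 28
S(9,8) = 8*1 + 28 = 8 + 28
S(9,8) = 36


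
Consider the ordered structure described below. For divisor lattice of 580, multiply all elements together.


Divisors of 580: [1, 2, 4, 5, 10, 20, 29, 58, 116, 145, 290, 580]
Product = n^(d(n)/2) = 580^(12/2)
Product = 38068692544000000


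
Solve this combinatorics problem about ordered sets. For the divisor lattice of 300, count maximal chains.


A maximal chain goes from the minimum element to a maximal element via cover relations.
Counting all min-to-max paths in the cover graph.
Total maximal chains: 30


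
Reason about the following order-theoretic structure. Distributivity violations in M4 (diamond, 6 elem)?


Distributive law: a ^ (b v c) = (a ^ b) v (a ^ c).
Check all 6^3 = 216 ordered triples (a,b,c).
  e.g. a=a1, b=a2, c=a3: lhs=a1 != rhs=0
  e.g. a=a1, b=a2, c=a4: lhs=a1 != rhs=0
Total violating triples: 24


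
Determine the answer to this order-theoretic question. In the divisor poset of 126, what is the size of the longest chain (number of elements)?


A chain is a totally ordered subset; we count the number of elements in a maximum chain.
Compute, for each element x, the size of the longest chain ending at x:
  1: 1
  2: 2
  3: 2
  7: 2
  9: 3
  6: 3
  ...
A maximum chain: 1 < 2 < 6 < 18 < 126
Number of elements in the longest chain: 5


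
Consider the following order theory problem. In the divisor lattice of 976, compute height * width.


Height = length of longest chain minus 1; width = size of largest antichain.
A maximum chain: 1 | 61 | 122 | 244 | 488 | 976  (height 5).
A maximum antichain: {2, 61}  (width 2).
Product = 5 * 2 = 10


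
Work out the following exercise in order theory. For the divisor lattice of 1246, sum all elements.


sigma(n) = sum of divisors.
Divisors of 1246: [1, 2, 7, 14, 89, 178, 623, 1246]
Sum = 2160


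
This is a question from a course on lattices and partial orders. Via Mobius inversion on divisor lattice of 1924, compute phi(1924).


phi(n) = n * prod_{p|n} (1 - 1/p).
Prime divisors of 1924: [2, 13, 37]
phi(1924) = 1924 * (1 - 1/2) * (1 - 1/13) * (1 - 1/37)
phi(1924) = 864


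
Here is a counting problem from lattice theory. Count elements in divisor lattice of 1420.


Divisors of 1420: [1, 2, 4, 5, 10, 20, 71, 142, 284, 355, 710, 1420]
Count: 12


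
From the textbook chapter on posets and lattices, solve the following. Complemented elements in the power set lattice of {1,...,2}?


An element a is complemented if some b has a meet b = bottom, a join b = top.
every subset A has complement S\A, so all elements are complemented.
Complemented elements: {}, {1}, {2}, {1,2}
Count: 4


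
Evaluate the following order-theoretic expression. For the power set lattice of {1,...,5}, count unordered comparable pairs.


A comparable pair {a,b} has a < b or b < a in the order.
Count unordered pairs where one element is strictly below the other.
Examples: {{},{1}}, {{},{2}}, {{},{3}}, {{},{4}}, ...
Total comparable pairs: 211


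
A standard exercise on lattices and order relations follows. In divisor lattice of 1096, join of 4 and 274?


In a divisor lattice, join = lcm (least common multiple).
gcd(4,274) = 2
lcm(4,274) = 4*274/gcd = 1096/2 = 548


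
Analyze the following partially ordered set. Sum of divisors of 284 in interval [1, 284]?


Interval [1,284] in divisors of 284: [1, 2, 4, 71, 142, 284]
Sum = 504


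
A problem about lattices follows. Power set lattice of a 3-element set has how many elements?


Power set = 2^n.
2^3 = 8


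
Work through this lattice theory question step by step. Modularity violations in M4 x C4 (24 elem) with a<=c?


Modular law: if a <= c then a v (b ^ c) = (a v b) ^ c.
Check all triples (a,b,c) with a <= c among 24 elements.
This lattice is modular (diamonds M_m and their chain-products are modular).
Total violating triples: 0


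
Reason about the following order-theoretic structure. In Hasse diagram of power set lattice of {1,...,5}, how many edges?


A cover relation a -< b holds when a < b with no c strictly between.
Cover relations:
  {} -< {1}
  {} -< {2}
  {} -< {3}
  {} -< {4}
  {} -< {5}
  {1} -< {1,2}
  {1} -< {1,3}
  {1} -< {1,4}
  ...72 more
Total: 80


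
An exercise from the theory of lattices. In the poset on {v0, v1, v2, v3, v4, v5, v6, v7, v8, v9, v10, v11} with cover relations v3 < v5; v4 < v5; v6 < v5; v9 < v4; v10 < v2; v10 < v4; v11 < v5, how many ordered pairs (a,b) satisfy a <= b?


The order relation is {(a,b) : a <= b}, reflexive so it includes (a,a).
Examples: (v0,v0), (v1,v1), (v10,v10), (v10,v2), (v10,v4), ...
Total ordered pairs: 21


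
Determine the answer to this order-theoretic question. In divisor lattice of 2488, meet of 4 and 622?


In a divisor lattice, meet = gcd (greatest common divisor).
By Euclidean algorithm or factoring: gcd(4,622) = 2


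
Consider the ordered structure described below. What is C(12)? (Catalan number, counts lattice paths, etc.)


C(n) = C(2n, n) / (n+1).
C(24, 12) = 2704156
C(12) = 2704156 / 13 = 208012


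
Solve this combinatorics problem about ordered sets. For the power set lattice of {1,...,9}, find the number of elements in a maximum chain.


A chain is a totally ordered subset; we count the number of elements in a maximum chain.
Compute, for each element x, the size of the longest chain ending at x:
  {}: 1
  {1}: 2
  {2}: 2
  {3}: 2
  {4}: 2
  {5}: 2
  ...
A maximum chain: {} < {1} < {1,2} < {1,2,3} < {1,2,3,4} < {1,2,3,4,5} < {1,2,3,4,5,6} < {1,2,3,4,5,6,7} < {1,2,3,4,5,6,7,8} < {1,2,3,4,5,6,7,8,9}
Number of elements in the longest chain: 10


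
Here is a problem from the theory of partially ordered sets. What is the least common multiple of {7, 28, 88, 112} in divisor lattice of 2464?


In a divisor lattice, join = lcm (least common multiple).
Compute lcm iteratively: start with first element, then lcm(current, next).
Elements: [7, 28, 88, 112]
lcm(7,28) = 28
lcm(28,88) = 616
lcm(616,112) = 1232
Final lcm = 1232


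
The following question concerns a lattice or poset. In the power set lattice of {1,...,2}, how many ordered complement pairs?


Complement pair (a,b): a meet b = bottom, a join b = top.
Here: A intersect B = {} and A union B = {1,...,2}.
Pairs found: ({},{1,2}), ({1},{2}), ({2},{1}), ({1,2},{})
Total ordered pairs: 4


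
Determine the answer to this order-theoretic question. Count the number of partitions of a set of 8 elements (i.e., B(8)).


B(n) = number of set partitions of an n-element set.
B(n) satisfies the recurrence: B(n+1) = sum_k C(n,k)*B(k).
B(8) = 4140


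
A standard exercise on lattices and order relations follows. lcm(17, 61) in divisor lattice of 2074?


Join=lcm.
gcd(17,61)=1
lcm=1037


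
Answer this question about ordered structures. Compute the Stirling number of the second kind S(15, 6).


S(n,k) = k*S(n-1,k) + S(n-1,k-1).
S(14,6) = 63436373, S(14,5) = 40075035
S(15,6) = 6*63436373 + 40075035 = 380618238 + 40075035
S(15,6) = 420693273


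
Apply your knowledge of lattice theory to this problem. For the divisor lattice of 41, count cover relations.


A cover relation a -< b holds when a < b with no c strictly between.
Cover relations:
  1 -< 41
Total: 1


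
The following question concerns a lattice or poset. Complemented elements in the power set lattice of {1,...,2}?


An element a is complemented if some b has a meet b = bottom, a join b = top.
every subset A has complement S\A, so all elements are complemented.
Complemented elements: {}, {1}, {2}, {1,2}
Count: 4


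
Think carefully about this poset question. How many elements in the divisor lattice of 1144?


Divisors of 1144: [1, 2, 4, 8, 11, 13, 22, 26, 44, 52, 88, 104, 143, 286, 572, 1144]
Count: 16


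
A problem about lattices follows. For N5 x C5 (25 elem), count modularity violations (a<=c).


Modular law: if a <= c then a v (b ^ c) = (a v b) ^ c.
Check all triples (a,b,c) with a <= c among 25 elements.
  e.g. a=(a,0), b=(c,0), c=(b,0): lhs=(a,0) != rhs=(b,0)
  e.g. a=(a,0), b=(c,1), c=(b,0): lhs=(a,0) != rhs=(b,0)
Total violating triples: 75


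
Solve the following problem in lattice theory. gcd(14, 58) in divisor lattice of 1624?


Meet=gcd.
gcd(14,58)=2


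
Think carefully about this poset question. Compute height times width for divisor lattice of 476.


Height = length of longest chain minus 1; width = size of largest antichain.
A maximum chain: 1 | 17 | 119 | 238 | 476  (height 4).
A maximum antichain: {4, 14, 34, 119}  (width 4).
Product = 4 * 4 = 16


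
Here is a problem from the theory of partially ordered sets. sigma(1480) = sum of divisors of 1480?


sigma(n) = sum of divisors.
Divisors of 1480: [1, 2, 4, 5, 8, 10, 20, 37, 40, 74, 148, 185, 296, 370, 740, 1480]
Sum = 3420


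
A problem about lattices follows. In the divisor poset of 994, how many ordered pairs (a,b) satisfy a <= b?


The order relation is {(a,b) : a <= b}, reflexive so it includes (a,a).
Examples: (1,1), (1,14), (1,142), (1,2), (1,497), ...
Total ordered pairs: 27


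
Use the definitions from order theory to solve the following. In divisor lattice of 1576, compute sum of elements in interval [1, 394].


Interval [1,394] in divisors of 1576: [1, 2, 197, 394]
Sum = 594


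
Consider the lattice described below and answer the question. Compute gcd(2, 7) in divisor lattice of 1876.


In a divisor lattice, meet = gcd (greatest common divisor).
By Euclidean algorithm or factoring: gcd(2,7) = 1


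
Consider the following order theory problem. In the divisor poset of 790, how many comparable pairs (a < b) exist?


A comparable pair {a,b} has a < b or b < a in the order.
Count unordered pairs where one element is strictly below the other.
Examples: {1,2}, {1,5}, {1,10}, {1,79}, ...
Total comparable pairs: 19


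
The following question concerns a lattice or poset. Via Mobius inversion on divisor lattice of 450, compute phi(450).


phi(n) = n * prod_{p|n} (1 - 1/p).
Prime divisors of 450: [2, 3, 5]
phi(450) = 450 * (1 - 1/2) * (1 - 1/3) * (1 - 1/5)
phi(450) = 120


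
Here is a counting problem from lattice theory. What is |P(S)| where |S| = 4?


Power set = 2^n.
2^4 = 16


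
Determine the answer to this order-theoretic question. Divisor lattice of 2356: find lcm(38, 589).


In a divisor lattice, join = lcm (least common multiple).
gcd(38,589) = 19
lcm(38,589) = 38*589/gcd = 22382/19 = 1178


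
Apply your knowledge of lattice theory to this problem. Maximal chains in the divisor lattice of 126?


A maximal chain goes from the minimum element to a maximal element via cover relations.
Counting all min-to-max paths in the cover graph.
Total maximal chains: 12


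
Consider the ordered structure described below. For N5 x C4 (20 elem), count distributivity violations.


Distributive law: a ^ (b v c) = (a ^ b) v (a ^ c).
Check all 20^3 = 8000 ordered triples (a,b,c).
  e.g. a=(b,0), b=(a,0), c=(c,0): lhs=(b,0) != rhs=(a,0)
  e.g. a=(b,0), b=(a,0), c=(c,1): lhs=(b,0) != rhs=(a,0)
Total violating triples: 128


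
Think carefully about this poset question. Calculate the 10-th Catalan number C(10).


C(n) = C(2n, n) / (n+1).
C(20, 10) = 184756
C(10) = 184756 / 11 = 16796


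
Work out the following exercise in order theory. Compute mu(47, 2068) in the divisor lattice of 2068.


In a divisor lattice, mu(a,b) = mu(b/a) where mu is the classical Mobius function.
b/a = 2068/47 = 44
Prime factorization of 44: primes [2, 11]
44 is not squarefree, so mu(44) = 0


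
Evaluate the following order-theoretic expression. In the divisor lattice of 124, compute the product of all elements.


Divisors of 124: [1, 2, 4, 31, 62, 124]
Product = n^(d(n)/2) = 124^(6/2)
Product = 1906624


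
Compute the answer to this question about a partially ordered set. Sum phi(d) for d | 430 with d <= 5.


Divisors of 430 up to 5: [1, 2, 5]
phi values: [1, 1, 4]
Sum = 6


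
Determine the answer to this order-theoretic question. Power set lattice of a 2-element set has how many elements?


Power set = 2^n.
2^2 = 4


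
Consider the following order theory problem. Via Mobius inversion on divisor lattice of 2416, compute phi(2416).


phi(n) = n * prod_{p|n} (1 - 1/p).
Prime divisors of 2416: [2, 151]
phi(2416) = 2416 * (1 - 1/2) * (1 - 1/151)
phi(2416) = 1200


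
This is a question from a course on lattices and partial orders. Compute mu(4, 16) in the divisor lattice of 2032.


In a divisor lattice, mu(a,b) = mu(b/a) where mu is the classical Mobius function.
b/a = 16/4 = 4
Prime factorization of 4: primes [2]
4 is not squarefree, so mu(4) = 0


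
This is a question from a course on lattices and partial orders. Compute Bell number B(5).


B(n) = number of set partitions of an n-element set.
B(n) satisfies the recurrence: B(n+1) = sum_k C(n,k)*B(k).
B(5) = 52


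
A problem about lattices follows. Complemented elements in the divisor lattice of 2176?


An element a is complemented if some b has a meet b = bottom, a join b = top.
a is complemented iff gcd(a, n/a)=1, i.e. a is a unitary divisor of 2176.
Complemented elements: 1, 17, 128, 2176
Count: 4


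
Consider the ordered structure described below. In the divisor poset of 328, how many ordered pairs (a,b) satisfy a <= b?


The order relation is {(a,b) : a <= b}, reflexive so it includes (a,a).
Examples: (1,1), (1,164), (1,2), (1,328), (1,4), ...
Total ordered pairs: 30


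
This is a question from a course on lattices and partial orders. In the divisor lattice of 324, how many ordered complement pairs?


Complement pair (a,b): a meet b = bottom, a join b = top.
Here: gcd(a,b)=1 and lcm(a,b)=324, i.e. a*b=324 with a,b coprime.
Pairs found: (1,324), (4,81), (81,4), (324,1)
Total ordered pairs: 4


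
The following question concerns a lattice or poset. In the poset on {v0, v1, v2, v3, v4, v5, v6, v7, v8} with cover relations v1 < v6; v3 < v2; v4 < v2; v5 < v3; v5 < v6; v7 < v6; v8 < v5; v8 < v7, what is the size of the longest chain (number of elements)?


A chain is a totally ordered subset; we count the number of elements in a maximum chain.
Compute, for each element x, the size of the longest chain ending at x:
  v0: 1
  v1: 1
  v4: 1
  v8: 1
  v5: 2
  v7: 2
  ...
A maximum chain: v8 < v5 < v3 < v2
Number of elements in the longest chain: 4


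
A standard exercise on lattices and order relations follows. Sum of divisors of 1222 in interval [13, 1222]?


Interval [13,1222] in divisors of 1222: [13, 26, 611, 1222]
Sum = 1872


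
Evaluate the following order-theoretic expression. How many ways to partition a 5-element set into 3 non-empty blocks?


S(n,k) = k*S(n-1,k) + S(n-1,k-1).
S(4,3) = 6, S(4,2) = 7
S(5,3) = 3*6 + 7 = 18 + 7
S(5,3) = 25


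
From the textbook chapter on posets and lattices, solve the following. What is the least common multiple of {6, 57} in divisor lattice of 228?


In a divisor lattice, join = lcm (least common multiple).
Compute lcm iteratively: start with first element, then lcm(current, next).
Elements: [6, 57]
lcm(6,57) = 114
Final lcm = 114


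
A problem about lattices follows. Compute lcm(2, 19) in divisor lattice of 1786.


In a divisor lattice, join = lcm (least common multiple).
gcd(2,19) = 1
lcm(2,19) = 2*19/gcd = 38/1 = 38


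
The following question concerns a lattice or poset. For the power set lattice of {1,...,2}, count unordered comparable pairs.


A comparable pair {a,b} has a < b or b < a in the order.
Count unordered pairs where one element is strictly below the other.
Examples: {{},{1}}, {{},{2}}, {{},{1,2}}, {{1},{1,2}}, ...
Total comparable pairs: 5


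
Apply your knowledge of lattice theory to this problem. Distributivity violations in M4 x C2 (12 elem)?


Distributive law: a ^ (b v c) = (a ^ b) v (a ^ c).
Check all 12^3 = 1728 ordered triples (a,b,c).
  e.g. a=(a1,0), b=(a2,0), c=(a3,0): lhs=(a1,0) != rhs=(0,0)
  e.g. a=(a1,0), b=(a2,0), c=(a3,1): lhs=(a1,0) != rhs=(0,0)
Total violating triples: 192


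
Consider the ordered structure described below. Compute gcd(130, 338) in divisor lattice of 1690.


In a divisor lattice, meet = gcd (greatest common divisor).
By Euclidean algorithm or factoring: gcd(130,338) = 26


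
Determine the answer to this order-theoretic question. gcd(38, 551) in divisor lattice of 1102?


Meet=gcd.
gcd(38,551)=19


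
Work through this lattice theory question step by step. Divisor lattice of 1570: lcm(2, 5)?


Join=lcm.
gcd(2,5)=1
lcm=10


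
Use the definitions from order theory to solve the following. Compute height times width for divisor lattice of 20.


Height = length of longest chain minus 1; width = size of largest antichain.
A maximum chain: 1 | 5 | 10 | 20  (height 3).
A maximum antichain: {2, 5}  (width 2).
Product = 3 * 2 = 6


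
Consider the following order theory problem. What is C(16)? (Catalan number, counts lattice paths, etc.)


C(n) = C(2n, n) / (n+1).
C(32, 16) = 601080390
C(16) = 601080390 / 17 = 35357670


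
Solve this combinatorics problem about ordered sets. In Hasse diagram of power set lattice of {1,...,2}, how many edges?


A cover relation a -< b holds when a < b with no c strictly between.
Cover relations:
  {} -< {1}
  {} -< {2}
  {1} -< {1,2}
  {2} -< {1,2}
Total: 4


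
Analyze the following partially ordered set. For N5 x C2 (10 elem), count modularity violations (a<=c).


Modular law: if a <= c then a v (b ^ c) = (a v b) ^ c.
Check all triples (a,b,c) with a <= c among 10 elements.
  e.g. a=(a,0), b=(c,0), c=(b,0): lhs=(a,0) != rhs=(b,0)
  e.g. a=(a,0), b=(c,1), c=(b,0): lhs=(a,0) != rhs=(b,0)
Total violating triples: 6


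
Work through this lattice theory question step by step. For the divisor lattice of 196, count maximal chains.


A maximal chain goes from the minimum element to a maximal element via cover relations.
Counting all min-to-max paths in the cover graph.
Total maximal chains: 6


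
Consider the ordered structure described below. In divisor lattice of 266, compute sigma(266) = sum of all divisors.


sigma(n) = sum of divisors.
Divisors of 266: [1, 2, 7, 14, 19, 38, 133, 266]
Sum = 480


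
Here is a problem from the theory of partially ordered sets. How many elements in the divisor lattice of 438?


Divisors of 438: [1, 2, 3, 6, 73, 146, 219, 438]
Count: 8


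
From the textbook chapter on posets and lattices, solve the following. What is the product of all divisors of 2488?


Divisors of 2488: [1, 2, 4, 8, 311, 622, 1244, 2488]
Product = n^(d(n)/2) = 2488^(8/2)
Product = 38317882740736


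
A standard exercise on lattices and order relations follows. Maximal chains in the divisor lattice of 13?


A maximal chain goes from the minimum element to a maximal element via cover relations.
Counting all min-to-max paths in the cover graph.
Total maximal chains: 1


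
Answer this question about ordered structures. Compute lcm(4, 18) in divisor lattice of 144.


In a divisor lattice, join = lcm (least common multiple).
gcd(4,18) = 2
lcm(4,18) = 4*18/gcd = 72/2 = 36


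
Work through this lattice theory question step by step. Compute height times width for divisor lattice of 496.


Height = length of longest chain minus 1; width = size of largest antichain.
A maximum chain: 1 | 31 | 62 | 124 | 248 | 496  (height 5).
A maximum antichain: {2, 31}  (width 2).
Product = 5 * 2 = 10


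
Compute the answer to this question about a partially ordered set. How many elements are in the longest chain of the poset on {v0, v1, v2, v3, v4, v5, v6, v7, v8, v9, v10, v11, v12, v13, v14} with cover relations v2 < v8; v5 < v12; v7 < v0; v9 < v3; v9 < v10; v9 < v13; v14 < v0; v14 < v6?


A chain is a totally ordered subset; we count the number of elements in a maximum chain.
Compute, for each element x, the size of the longest chain ending at x:
  v1: 1
  v2: 1
  v4: 1
  v5: 1
  v7: 1
  v9: 1
  ...
A maximum chain: v7 < v0
Number of elements in the longest chain: 2


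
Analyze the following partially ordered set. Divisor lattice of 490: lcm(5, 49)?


Join=lcm.
gcd(5,49)=1
lcm=245


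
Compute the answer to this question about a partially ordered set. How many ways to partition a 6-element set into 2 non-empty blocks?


S(n,k) = k*S(n-1,k) + S(n-1,k-1).
S(5,2) = 15, S(5,1) = 1
S(6,2) = 2*15 + 1 = 30 + 1
S(6,2) = 31


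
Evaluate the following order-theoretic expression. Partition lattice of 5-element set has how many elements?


B(n) = number of set partitions of an n-element set.
B(n) satisfies the recurrence: B(n+1) = sum_k C(n,k)*B(k).
B(5) = 52


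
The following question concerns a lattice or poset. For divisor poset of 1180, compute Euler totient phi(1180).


phi(n) = n * prod_{p|n} (1 - 1/p).
Prime divisors of 1180: [2, 5, 59]
phi(1180) = 1180 * (1 - 1/2) * (1 - 1/5) * (1 - 1/59)
phi(1180) = 464


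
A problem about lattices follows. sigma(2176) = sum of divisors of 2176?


sigma(n) = sum of divisors.
Divisors of 2176: [1, 2, 4, 8, 16, 17, 32, 34, 64, 68, 128, 136, 272, 544, 1088, 2176]
Sum = 4590


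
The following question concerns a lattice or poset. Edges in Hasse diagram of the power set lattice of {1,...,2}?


A cover relation a -< b holds when a < b with no c strictly between.
Cover relations:
  {} -< {1}
  {} -< {2}
  {1} -< {1,2}
  {2} -< {1,2}
Total: 4


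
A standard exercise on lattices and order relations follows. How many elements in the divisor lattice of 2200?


Divisors of 2200: [1, 2, 4, 5, 8, 10, 11, 20, 22, 25, 40, 44, 50, 55, 88, 100, 110, 200, 220, 275, 440, 550, 1100, 2200]
Count: 24


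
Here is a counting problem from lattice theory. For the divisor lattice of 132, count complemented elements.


An element a is complemented if some b has a meet b = bottom, a join b = top.
a is complemented iff gcd(a, n/a)=1, i.e. a is a unitary divisor of 132.
Complemented elements: 1, 3, 4, 11, 12, 33, ... (2 more)
Count: 8


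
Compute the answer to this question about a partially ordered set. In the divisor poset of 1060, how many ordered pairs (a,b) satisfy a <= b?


The order relation is {(a,b) : a <= b}, reflexive so it includes (a,a).
Examples: (1,1), (1,10), (1,106), (1,1060), (1,2), ...
Total ordered pairs: 54


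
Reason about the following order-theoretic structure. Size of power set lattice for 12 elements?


Power set = 2^n.
2^12 = 4096


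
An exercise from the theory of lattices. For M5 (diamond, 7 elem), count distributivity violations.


Distributive law: a ^ (b v c) = (a ^ b) v (a ^ c).
Check all 7^3 = 343 ordered triples (a,b,c).
  e.g. a=a1, b=a2, c=a3: lhs=a1 != rhs=0
  e.g. a=a1, b=a2, c=a4: lhs=a1 != rhs=0
Total violating triples: 60


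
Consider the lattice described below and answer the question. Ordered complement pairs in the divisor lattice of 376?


Complement pair (a,b): a meet b = bottom, a join b = top.
Here: gcd(a,b)=1 and lcm(a,b)=376, i.e. a*b=376 with a,b coprime.
Pairs found: (1,376), (8,47), (47,8), (376,1)
Total ordered pairs: 4


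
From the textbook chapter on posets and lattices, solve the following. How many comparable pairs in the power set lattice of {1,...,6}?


A comparable pair {a,b} has a < b or b < a in the order.
Count unordered pairs where one element is strictly below the other.
Examples: {{},{1}}, {{},{2}}, {{},{3}}, {{},{4}}, ...
Total comparable pairs: 665


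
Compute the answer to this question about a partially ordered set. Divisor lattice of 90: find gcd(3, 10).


In a divisor lattice, meet = gcd (greatest common divisor).
By Euclidean algorithm or factoring: gcd(3,10) = 1


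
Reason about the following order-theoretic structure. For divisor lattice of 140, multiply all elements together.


Divisors of 140: [1, 2, 4, 5, 7, 10, 14, 20, 28, 35, 70, 140]
Product = n^(d(n)/2) = 140^(12/2)
Product = 7529536000000


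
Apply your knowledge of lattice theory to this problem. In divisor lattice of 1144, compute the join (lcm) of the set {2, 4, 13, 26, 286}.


In a divisor lattice, join = lcm (least common multiple).
Compute lcm iteratively: start with first element, then lcm(current, next).
Elements: [2, 4, 13, 26, 286]
lcm(2,4) = 4
lcm(4,13) = 52
lcm(52,26) = 52
lcm(52,286) = 572
Final lcm = 572


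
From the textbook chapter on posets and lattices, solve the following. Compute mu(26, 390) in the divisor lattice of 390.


In a divisor lattice, mu(a,b) = mu(b/a) where mu is the classical Mobius function.
b/a = 390/26 = 15
Prime factorization of 15: primes [3, 5]
15 is squarefree with 2 prime factor(s), so mu(15) = (-1)^2 = 1


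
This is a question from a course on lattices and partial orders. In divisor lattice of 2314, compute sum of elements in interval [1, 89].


Interval [1,89] in divisors of 2314: [1, 89]
Sum = 90


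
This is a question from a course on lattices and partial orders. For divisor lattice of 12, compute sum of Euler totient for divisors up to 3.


Divisors of 12 up to 3: [1, 2, 3]
phi values: [1, 1, 2]
Sum = 4


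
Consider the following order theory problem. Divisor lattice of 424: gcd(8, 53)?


Meet=gcd.
gcd(8,53)=1


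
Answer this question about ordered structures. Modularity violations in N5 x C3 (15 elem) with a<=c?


Modular law: if a <= c then a v (b ^ c) = (a v b) ^ c.
Check all triples (a,b,c) with a <= c among 15 elements.
  e.g. a=(a,0), b=(c,0), c=(b,0): lhs=(a,0) != rhs=(b,0)
  e.g. a=(a,0), b=(c,1), c=(b,0): lhs=(a,0) != rhs=(b,0)
Total violating triples: 18


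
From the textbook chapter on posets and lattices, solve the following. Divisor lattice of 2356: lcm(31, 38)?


Join=lcm.
gcd(31,38)=1
lcm=1178


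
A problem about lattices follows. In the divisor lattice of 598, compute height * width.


Height = length of longest chain minus 1; width = size of largest antichain.
A maximum chain: 1 | 23 | 299 | 598  (height 3).
A maximum antichain: {2, 13, 23}  (width 3).
Product = 3 * 3 = 9


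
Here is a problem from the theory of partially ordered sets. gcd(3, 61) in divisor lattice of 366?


Meet=gcd.
gcd(3,61)=1


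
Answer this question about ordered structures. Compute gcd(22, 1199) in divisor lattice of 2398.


In a divisor lattice, meet = gcd (greatest common divisor).
By Euclidean algorithm or factoring: gcd(22,1199) = 11


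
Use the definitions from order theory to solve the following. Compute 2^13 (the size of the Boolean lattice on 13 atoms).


Power set = 2^n.
2^13 = 8192


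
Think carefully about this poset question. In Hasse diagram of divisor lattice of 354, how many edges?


A cover relation a -< b holds when a < b with no c strictly between.
Cover relations:
  1 -< 2
  1 -< 3
  1 -< 59
  2 -< 6
  2 -< 118
  3 -< 6
  3 -< 177
  6 -< 354
  ...4 more
Total: 12


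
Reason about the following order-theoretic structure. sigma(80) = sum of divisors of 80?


sigma(n) = sum of divisors.
Divisors of 80: [1, 2, 4, 5, 8, 10, 16, 20, 40, 80]
Sum = 186


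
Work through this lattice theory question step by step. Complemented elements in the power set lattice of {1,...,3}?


An element a is complemented if some b has a meet b = bottom, a join b = top.
every subset A has complement S\A, so all elements are complemented.
Complemented elements: {}, {1}, {2}, {3}, {1,2}, {1,3}, ... (2 more)
Count: 8


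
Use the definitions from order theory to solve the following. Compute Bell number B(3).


B(n) = number of set partitions of an n-element set.
B(n) satisfies the recurrence: B(n+1) = sum_k C(n,k)*B(k).
B(3) = 5


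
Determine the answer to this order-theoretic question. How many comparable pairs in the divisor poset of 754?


A comparable pair {a,b} has a < b or b < a in the order.
Count unordered pairs where one element is strictly below the other.
Examples: {1,2}, {1,13}, {1,26}, {1,29}, ...
Total comparable pairs: 19


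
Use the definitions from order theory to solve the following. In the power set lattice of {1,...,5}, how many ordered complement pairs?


Complement pair (a,b): a meet b = bottom, a join b = top.
Here: A intersect B = {} and A union B = {1,...,5}.
Pairs found: ({},{1,2,3,4,5}), ({1},{2,3,4,5}), ({2},{1,3,4,5}), ({3},{1,2,4,5}), ... (28 more)
Total ordered pairs: 32


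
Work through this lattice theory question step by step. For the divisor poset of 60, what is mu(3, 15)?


In a divisor lattice, mu(a,b) = mu(b/a) where mu is the classical Mobius function.
b/a = 15/3 = 5
Prime factorization of 5: primes [5]
5 is squarefree with 1 prime factor(s), so mu(5) = (-1)^1 = -1


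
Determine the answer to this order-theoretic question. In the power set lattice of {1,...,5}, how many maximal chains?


A maximal chain goes from the minimum element to a maximal element via cover relations.
Counting all min-to-max paths in the cover graph.
Total maximal chains: 120


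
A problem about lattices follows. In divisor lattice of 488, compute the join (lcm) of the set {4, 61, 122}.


In a divisor lattice, join = lcm (least common multiple).
Compute lcm iteratively: start with first element, then lcm(current, next).
Elements: [4, 61, 122]
lcm(4,61) = 244
lcm(244,122) = 244
Final lcm = 244


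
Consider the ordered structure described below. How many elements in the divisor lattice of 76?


Divisors of 76: [1, 2, 4, 19, 38, 76]
Count: 6


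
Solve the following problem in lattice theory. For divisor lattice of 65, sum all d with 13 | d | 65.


Interval [13,65] in divisors of 65: [13, 65]
Sum = 78


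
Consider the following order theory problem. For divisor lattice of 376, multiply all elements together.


Divisors of 376: [1, 2, 4, 8, 47, 94, 188, 376]
Product = n^(d(n)/2) = 376^(8/2)
Product = 19987173376


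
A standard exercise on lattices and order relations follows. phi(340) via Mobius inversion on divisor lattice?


phi(n) = n * prod_{p|n} (1 - 1/p).
Prime divisors of 340: [2, 5, 17]
phi(340) = 340 * (1 - 1/2) * (1 - 1/5) * (1 - 1/17)
phi(340) = 128


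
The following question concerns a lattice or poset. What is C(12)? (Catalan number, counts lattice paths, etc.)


C(n) = C(2n, n) / (n+1).
C(24, 12) = 2704156
C(12) = 2704156 / 13 = 208012


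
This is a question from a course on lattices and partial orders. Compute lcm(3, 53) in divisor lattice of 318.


In a divisor lattice, join = lcm (least common multiple).
gcd(3,53) = 1
lcm(3,53) = 3*53/gcd = 159/1 = 159


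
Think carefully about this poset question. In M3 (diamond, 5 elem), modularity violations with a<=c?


Modular law: if a <= c then a v (b ^ c) = (a v b) ^ c.
Check all triples (a,b,c) with a <= c among 5 elements.
This lattice is modular (diamonds M_m and their chain-products are modular).
Total violating triples: 0


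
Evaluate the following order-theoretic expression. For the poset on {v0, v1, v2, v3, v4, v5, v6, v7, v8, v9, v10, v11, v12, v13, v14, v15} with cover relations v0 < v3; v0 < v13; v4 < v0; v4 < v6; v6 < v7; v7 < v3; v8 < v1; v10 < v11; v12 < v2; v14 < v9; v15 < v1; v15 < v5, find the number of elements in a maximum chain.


A chain is a totally ordered subset; we count the number of elements in a maximum chain.
Compute, for each element x, the size of the longest chain ending at x:
  v4: 1
  v8: 1
  v10: 1
  v12: 1
  v14: 1
  v15: 1
  ...
A maximum chain: v4 < v6 < v7 < v3
Number of elements in the longest chain: 4


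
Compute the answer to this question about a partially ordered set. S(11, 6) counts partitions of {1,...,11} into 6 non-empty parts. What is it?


S(n,k) = k*S(n-1,k) + S(n-1,k-1).
S(10,6) = 22827, S(10,5) = 42525
S(11,6) = 6*22827 + 42525 = 136962 + 42525
S(11,6) = 179487


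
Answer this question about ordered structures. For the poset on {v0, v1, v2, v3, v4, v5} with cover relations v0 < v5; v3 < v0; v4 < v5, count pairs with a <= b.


The order relation is {(a,b) : a <= b}, reflexive so it includes (a,a).
Examples: (v0,v0), (v0,v5), (v1,v1), (v2,v2), (v3,v0), ...
Total ordered pairs: 10


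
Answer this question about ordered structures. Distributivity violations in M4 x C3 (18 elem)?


Distributive law: a ^ (b v c) = (a ^ b) v (a ^ c).
Check all 18^3 = 5832 ordered triples (a,b,c).
  e.g. a=(a1,0), b=(a2,0), c=(a3,0): lhs=(a1,0) != rhs=(0,0)
  e.g. a=(a1,0), b=(a2,0), c=(a3,1): lhs=(a1,0) != rhs=(0,0)
Total violating triples: 648


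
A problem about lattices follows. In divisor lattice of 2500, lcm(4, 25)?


Join=lcm.
gcd(4,25)=1
lcm=100


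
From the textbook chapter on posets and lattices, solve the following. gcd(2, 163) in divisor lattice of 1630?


Meet=gcd.
gcd(2,163)=1


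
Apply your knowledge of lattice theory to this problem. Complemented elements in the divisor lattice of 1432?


An element a is complemented if some b has a meet b = bottom, a join b = top.
a is complemented iff gcd(a, n/a)=1, i.e. a is a unitary divisor of 1432.
Complemented elements: 1, 8, 179, 1432
Count: 4


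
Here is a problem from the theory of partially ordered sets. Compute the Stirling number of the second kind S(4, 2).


S(n,k) = k*S(n-1,k) + S(n-1,k-1).
S(3,2) = 3, S(3,1) = 1
S(4,2) = 2*3 + 1 = 6 + 1
S(4,2) = 7


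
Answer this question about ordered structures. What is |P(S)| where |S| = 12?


Power set = 2^n.
2^12 = 4096


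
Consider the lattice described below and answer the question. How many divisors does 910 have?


Divisors of 910: [1, 2, 5, 7, 10, 13, 14, 26, 35, 65, 70, 91, 130, 182, 455, 910]
Count: 16


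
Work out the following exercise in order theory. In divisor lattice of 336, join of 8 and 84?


In a divisor lattice, join = lcm (least common multiple).
gcd(8,84) = 4
lcm(8,84) = 8*84/gcd = 672/4 = 168


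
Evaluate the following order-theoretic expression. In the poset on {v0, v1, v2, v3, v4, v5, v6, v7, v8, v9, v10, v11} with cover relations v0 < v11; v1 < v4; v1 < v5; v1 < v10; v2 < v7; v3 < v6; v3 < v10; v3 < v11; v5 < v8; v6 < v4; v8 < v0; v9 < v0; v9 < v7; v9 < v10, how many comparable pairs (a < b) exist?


A comparable pair {a,b} has a < b or b < a in the order.
Count unordered pairs where one element is strictly below the other.
Examples: {v0,v1}, {v0,v5}, {v0,v8}, {v0,v9}, ...
Total comparable pairs: 22
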